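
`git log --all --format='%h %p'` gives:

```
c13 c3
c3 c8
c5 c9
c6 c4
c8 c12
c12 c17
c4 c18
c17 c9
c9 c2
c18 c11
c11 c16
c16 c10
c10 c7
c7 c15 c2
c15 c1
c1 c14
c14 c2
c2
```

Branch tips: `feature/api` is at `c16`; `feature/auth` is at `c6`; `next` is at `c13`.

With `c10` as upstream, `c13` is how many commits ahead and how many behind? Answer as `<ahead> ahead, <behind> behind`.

6 ahead, 5 behind

Reachable from c13: {c12, c13, c17, c2, c3, c8, c9}.
Reachable from c10: {c1, c10, c14, c15, c2, c7}.
Only in c13's history (ahead): {c12, c13, c17, c3, c8, c9} — 6.
Only in c10's history (behind): {c1, c10, c14, c15, c7} — 5.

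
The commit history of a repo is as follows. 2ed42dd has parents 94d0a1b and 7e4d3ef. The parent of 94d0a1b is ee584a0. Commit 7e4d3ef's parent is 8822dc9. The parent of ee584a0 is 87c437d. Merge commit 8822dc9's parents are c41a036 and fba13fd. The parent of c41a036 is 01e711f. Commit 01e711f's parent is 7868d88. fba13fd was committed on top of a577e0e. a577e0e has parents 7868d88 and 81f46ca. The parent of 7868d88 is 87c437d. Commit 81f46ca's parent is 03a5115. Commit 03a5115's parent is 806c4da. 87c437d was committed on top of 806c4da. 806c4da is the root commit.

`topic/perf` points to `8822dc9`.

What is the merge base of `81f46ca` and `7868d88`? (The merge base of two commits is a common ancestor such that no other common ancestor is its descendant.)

Ancestors of 81f46ca: {03a5115, 806c4da, 81f46ca}.
Ancestors of 7868d88: {7868d88, 806c4da, 87c437d}.
Common ancestors: {806c4da}.
The only common ancestor is 806c4da, so it is the merge base.

806c4da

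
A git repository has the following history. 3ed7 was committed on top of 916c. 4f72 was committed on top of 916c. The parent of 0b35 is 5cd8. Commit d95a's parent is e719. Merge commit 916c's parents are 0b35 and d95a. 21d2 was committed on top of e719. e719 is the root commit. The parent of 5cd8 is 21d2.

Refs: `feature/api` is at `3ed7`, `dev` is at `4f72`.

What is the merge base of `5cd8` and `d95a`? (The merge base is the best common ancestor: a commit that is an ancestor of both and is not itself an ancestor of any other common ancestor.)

Ancestors of 5cd8: {21d2, 5cd8, e719}.
Ancestors of d95a: {d95a, e719}.
Common ancestors: {e719}.
The only common ancestor is e719, so it is the merge base.

e719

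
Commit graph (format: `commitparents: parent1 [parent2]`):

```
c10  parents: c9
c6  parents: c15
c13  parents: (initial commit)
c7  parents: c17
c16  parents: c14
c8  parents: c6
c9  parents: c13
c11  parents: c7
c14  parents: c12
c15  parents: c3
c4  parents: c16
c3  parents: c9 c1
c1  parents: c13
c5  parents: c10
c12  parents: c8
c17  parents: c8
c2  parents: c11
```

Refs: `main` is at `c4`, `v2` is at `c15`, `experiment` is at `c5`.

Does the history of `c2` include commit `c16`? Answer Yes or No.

No

Ancestors of c2: {c1, c11, c13, c15, c17, c2, c3, c6, c7, c8, c9}.
c16 is not in that set, so it is not an ancestor of c2.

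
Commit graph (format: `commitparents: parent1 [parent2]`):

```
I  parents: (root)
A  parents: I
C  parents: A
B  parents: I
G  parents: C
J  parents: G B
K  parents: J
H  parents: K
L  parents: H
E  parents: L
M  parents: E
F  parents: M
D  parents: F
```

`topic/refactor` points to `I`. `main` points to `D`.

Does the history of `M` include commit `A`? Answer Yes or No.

Yes

Ancestors of M (commits reachable by following parents): {A, B, C, E, G, H, I, J, K, L, M}.
A is in that set, so it is an ancestor of M.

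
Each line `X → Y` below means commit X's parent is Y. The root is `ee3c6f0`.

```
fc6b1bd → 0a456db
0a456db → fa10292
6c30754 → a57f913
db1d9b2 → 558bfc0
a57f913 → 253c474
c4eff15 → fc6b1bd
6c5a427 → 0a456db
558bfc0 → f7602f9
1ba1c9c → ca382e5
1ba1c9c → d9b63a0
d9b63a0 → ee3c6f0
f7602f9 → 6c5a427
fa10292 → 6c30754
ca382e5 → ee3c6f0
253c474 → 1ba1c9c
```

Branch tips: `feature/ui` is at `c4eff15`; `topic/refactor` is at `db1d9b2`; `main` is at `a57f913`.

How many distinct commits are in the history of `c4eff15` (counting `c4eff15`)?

11

Walking parent pointers from c4eff15: reachable set = {0a456db, 1ba1c9c, 253c474, 6c30754, a57f913, c4eff15, ca382e5, d9b63a0, ee3c6f0, fa10292, fc6b1bd}.
That is 11 commits.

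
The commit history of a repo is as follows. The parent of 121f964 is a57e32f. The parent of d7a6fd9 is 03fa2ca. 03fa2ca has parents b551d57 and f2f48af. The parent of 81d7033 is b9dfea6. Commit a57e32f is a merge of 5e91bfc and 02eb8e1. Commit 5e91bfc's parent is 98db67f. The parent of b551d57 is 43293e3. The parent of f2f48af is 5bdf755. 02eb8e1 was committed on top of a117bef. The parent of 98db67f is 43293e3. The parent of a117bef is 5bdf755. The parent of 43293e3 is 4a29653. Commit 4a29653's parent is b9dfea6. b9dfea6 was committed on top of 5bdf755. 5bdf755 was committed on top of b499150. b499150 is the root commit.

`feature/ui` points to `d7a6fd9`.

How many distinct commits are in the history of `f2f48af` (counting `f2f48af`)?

3

Walking parent pointers from f2f48af: reachable set = {5bdf755, b499150, f2f48af}.
That is 3 commits.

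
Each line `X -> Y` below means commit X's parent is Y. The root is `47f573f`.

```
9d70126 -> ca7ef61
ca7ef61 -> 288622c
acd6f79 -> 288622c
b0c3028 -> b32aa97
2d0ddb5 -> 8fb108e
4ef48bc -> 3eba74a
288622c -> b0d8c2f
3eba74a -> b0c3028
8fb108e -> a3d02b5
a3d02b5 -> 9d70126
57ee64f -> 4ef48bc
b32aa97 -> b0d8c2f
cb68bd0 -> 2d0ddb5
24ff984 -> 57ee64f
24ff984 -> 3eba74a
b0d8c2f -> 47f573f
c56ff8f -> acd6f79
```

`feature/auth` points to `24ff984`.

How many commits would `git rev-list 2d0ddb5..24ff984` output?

6

Reachable from 24ff984: {24ff984, 3eba74a, 47f573f, 4ef48bc, 57ee64f, b0c3028, b0d8c2f, b32aa97}.
Reachable from 2d0ddb5: {288622c, 2d0ddb5, 47f573f, 8fb108e, 9d70126, a3d02b5, b0d8c2f, ca7ef61}.
In 24ff984's history but not 2d0ddb5's: {24ff984, 3eba74a, 4ef48bc, 57ee64f, b0c3028, b32aa97} — 6 commits.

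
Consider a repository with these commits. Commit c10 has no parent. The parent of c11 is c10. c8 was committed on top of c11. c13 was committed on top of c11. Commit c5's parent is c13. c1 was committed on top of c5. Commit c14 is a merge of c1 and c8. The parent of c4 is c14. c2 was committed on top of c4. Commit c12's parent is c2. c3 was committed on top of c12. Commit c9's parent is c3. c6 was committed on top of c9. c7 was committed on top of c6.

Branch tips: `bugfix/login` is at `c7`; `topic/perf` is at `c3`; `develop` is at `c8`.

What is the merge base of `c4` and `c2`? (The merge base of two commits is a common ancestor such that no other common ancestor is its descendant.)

Ancestors of c4: {c1, c10, c11, c13, c14, c4, c5, c8}.
Ancestors of c2: {c1, c10, c11, c13, c14, c2, c4, c5, c8}.
Common ancestors: {c1, c10, c11, c13, c14, c4, c5, c8}.
Among these, c4 is not an ancestor of any other common ancestor — it is the merge base.

c4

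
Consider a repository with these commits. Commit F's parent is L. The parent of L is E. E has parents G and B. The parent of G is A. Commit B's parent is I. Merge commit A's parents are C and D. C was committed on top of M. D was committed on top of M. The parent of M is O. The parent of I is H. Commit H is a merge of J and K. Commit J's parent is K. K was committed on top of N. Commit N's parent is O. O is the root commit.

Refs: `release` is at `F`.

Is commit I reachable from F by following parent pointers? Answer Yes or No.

Yes

Ancestors of F (commits reachable by following parents): {A, B, C, D, E, F, G, H, I, J, K, L, M, N, O}.
I is in that set, so it is an ancestor of F.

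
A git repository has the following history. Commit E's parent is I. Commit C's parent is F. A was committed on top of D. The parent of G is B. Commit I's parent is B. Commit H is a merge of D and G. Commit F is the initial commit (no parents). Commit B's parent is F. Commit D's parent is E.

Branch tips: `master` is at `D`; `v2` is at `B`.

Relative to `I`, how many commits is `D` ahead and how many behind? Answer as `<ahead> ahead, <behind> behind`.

2 ahead, 0 behind

Reachable from D: {B, D, E, F, I}.
Reachable from I: {B, F, I}.
Only in D's history (ahead): {D, E} — 2.
Only in I's history (behind): {} — 0.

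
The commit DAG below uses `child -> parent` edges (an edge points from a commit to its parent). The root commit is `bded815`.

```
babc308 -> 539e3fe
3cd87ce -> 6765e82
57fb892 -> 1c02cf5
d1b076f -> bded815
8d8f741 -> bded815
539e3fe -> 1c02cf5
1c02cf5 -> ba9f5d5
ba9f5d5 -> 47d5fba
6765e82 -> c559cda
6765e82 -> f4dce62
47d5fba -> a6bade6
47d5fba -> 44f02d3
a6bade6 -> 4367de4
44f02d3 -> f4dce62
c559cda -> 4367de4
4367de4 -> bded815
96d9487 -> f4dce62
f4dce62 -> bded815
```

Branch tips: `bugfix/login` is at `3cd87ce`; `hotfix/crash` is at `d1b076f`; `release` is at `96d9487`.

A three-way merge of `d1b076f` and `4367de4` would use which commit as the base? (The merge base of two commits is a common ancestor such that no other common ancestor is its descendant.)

bded815

Ancestors of d1b076f: {bded815, d1b076f}.
Ancestors of 4367de4: {4367de4, bded815}.
Common ancestors: {bded815}.
The only common ancestor is bded815, so it is the merge base.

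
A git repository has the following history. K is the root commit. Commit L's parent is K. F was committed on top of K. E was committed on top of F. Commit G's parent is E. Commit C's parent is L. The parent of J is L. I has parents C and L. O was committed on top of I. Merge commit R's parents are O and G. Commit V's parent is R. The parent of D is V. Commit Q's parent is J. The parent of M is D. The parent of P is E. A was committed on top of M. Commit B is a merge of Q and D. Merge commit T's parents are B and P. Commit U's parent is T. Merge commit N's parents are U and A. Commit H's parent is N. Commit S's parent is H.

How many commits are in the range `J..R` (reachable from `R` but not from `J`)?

7

Reachable from R: {C, E, F, G, I, K, L, O, R}.
Reachable from J: {J, K, L}.
In R's history but not J's: {C, E, F, G, I, O, R} — 7 commits.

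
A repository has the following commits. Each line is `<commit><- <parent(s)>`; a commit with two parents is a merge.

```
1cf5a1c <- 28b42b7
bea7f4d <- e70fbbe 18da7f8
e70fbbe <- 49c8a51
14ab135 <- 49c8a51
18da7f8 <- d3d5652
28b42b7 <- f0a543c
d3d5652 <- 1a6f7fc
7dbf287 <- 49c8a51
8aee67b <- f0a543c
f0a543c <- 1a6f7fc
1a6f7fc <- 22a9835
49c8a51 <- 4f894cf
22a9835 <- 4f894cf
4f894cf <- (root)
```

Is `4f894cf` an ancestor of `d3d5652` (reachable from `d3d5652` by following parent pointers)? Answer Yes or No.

Ancestors of d3d5652 (commits reachable by following parents): {1a6f7fc, 22a9835, 4f894cf, d3d5652}.
4f894cf is in that set, so it is an ancestor of d3d5652.

Yes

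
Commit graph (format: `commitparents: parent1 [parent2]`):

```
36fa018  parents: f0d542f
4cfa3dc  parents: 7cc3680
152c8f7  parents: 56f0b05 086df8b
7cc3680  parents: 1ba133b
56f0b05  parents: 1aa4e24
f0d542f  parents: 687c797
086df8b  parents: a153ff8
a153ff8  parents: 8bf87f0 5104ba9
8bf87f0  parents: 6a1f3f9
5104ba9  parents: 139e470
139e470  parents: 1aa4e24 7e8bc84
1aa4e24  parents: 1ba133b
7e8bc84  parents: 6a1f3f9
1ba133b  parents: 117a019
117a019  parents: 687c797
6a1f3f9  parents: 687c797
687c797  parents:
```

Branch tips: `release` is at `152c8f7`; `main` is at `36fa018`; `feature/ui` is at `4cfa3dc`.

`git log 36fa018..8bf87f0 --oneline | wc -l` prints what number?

Reachable from 8bf87f0: {687c797, 6a1f3f9, 8bf87f0}.
Reachable from 36fa018: {36fa018, 687c797, f0d542f}.
In 8bf87f0's history but not 36fa018's: {6a1f3f9, 8bf87f0} — 2 commits.

2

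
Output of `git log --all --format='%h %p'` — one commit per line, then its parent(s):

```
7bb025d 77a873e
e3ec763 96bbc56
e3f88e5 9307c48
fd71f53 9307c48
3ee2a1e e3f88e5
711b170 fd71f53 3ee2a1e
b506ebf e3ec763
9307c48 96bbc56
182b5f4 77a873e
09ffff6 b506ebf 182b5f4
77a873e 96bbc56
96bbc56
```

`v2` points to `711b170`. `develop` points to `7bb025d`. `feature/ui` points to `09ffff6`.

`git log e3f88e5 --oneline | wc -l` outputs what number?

Walking parent pointers from e3f88e5: reachable set = {9307c48, 96bbc56, e3f88e5}.
That is 3 commits.

3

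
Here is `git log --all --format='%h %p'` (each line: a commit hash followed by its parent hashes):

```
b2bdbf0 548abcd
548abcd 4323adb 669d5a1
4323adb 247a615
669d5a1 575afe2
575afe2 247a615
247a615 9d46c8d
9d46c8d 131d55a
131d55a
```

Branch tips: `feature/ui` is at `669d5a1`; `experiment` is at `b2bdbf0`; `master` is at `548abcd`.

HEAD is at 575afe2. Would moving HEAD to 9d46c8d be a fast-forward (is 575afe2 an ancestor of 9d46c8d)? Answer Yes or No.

A fast-forward from 575afe2 to 9d46c8d is possible iff 575afe2 is an ancestor of 9d46c8d.
Ancestors of 9d46c8d: {131d55a, 9d46c8d}.
575afe2 is not among them, so fast-forward is not possible.

No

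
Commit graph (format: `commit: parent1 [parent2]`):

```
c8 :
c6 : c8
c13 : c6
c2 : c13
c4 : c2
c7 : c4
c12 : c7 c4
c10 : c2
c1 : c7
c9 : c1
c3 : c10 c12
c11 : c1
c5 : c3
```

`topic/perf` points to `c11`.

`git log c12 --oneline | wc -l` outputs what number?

Walking parent pointers from c12: reachable set = {c12, c13, c2, c4, c6, c7, c8}.
That is 7 commits.

7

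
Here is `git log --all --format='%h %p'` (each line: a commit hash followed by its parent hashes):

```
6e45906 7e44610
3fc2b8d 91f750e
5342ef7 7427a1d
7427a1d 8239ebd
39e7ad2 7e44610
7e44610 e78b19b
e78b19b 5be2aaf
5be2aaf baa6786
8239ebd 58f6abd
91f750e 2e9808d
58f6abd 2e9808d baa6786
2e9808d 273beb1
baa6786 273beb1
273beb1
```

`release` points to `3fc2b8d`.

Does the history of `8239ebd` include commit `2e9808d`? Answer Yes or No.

Yes

Ancestors of 8239ebd (commits reachable by following parents): {273beb1, 2e9808d, 58f6abd, 8239ebd, baa6786}.
2e9808d is in that set, so it is an ancestor of 8239ebd.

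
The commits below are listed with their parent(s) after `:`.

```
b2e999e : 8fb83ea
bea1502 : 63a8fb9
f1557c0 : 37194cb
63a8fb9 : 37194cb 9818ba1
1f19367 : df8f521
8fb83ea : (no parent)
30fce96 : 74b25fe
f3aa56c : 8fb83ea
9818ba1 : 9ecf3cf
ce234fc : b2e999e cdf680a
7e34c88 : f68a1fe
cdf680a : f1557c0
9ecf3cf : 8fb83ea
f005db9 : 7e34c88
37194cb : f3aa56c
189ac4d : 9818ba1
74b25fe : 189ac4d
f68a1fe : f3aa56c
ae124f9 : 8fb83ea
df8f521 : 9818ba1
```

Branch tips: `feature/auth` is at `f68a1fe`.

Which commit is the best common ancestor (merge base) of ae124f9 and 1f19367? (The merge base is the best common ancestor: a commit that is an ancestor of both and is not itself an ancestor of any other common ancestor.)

8fb83ea

Ancestors of ae124f9: {8fb83ea, ae124f9}.
Ancestors of 1f19367: {1f19367, 8fb83ea, 9818ba1, 9ecf3cf, df8f521}.
Common ancestors: {8fb83ea}.
The only common ancestor is 8fb83ea, so it is the merge base.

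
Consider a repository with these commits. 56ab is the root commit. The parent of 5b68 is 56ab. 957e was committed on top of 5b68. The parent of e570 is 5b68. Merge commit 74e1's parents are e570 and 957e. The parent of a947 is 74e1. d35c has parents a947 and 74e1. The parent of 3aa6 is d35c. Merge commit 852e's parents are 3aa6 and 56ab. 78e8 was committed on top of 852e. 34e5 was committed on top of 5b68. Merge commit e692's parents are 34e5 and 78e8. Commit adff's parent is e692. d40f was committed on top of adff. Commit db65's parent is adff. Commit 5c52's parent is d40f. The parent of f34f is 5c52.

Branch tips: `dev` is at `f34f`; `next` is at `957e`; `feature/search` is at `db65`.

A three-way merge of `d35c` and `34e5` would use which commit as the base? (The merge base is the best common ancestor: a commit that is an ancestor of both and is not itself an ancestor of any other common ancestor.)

5b68

Ancestors of d35c: {56ab, 5b68, 74e1, 957e, a947, d35c, e570}.
Ancestors of 34e5: {34e5, 56ab, 5b68}.
Common ancestors: {56ab, 5b68}.
Among these, 5b68 is not an ancestor of any other common ancestor — it is the merge base.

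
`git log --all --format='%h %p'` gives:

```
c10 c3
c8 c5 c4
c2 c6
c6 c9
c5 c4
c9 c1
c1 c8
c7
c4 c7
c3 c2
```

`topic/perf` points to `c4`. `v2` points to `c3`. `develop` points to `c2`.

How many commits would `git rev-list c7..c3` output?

Reachable from c3: {c1, c2, c3, c4, c5, c6, c7, c8, c9}.
Reachable from c7: {c7}.
In c3's history but not c7's: {c1, c2, c3, c4, c5, c6, c8, c9} — 8 commits.

8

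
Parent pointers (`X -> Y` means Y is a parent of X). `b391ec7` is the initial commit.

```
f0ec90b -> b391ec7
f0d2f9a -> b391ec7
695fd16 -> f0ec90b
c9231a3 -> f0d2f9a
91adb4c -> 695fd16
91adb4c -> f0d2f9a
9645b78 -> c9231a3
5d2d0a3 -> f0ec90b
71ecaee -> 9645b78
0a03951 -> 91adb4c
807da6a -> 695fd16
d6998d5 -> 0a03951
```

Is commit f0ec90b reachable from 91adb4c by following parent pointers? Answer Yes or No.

Yes

Ancestors of 91adb4c (commits reachable by following parents): {695fd16, 91adb4c, b391ec7, f0d2f9a, f0ec90b}.
f0ec90b is in that set, so it is an ancestor of 91adb4c.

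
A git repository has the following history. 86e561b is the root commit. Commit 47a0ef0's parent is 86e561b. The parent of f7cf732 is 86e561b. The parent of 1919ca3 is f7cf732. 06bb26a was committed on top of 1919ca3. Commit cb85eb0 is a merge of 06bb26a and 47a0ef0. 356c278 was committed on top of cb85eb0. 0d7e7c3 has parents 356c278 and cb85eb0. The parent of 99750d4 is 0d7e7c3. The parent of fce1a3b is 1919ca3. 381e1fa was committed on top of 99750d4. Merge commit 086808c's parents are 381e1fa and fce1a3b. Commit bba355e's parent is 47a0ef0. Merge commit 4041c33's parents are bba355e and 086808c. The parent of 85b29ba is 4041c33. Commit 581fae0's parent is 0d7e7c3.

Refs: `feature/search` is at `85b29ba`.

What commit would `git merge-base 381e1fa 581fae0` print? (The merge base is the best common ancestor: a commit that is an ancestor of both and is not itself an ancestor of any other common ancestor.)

0d7e7c3

Ancestors of 381e1fa: {06bb26a, 0d7e7c3, 1919ca3, 356c278, 381e1fa, 47a0ef0, 86e561b, 99750d4, cb85eb0, f7cf732}.
Ancestors of 581fae0: {06bb26a, 0d7e7c3, 1919ca3, 356c278, 47a0ef0, 581fae0, 86e561b, cb85eb0, f7cf732}.
Common ancestors: {06bb26a, 0d7e7c3, 1919ca3, 356c278, 47a0ef0, 86e561b, cb85eb0, f7cf732}.
Among these, 0d7e7c3 is not an ancestor of any other common ancestor — it is the merge base.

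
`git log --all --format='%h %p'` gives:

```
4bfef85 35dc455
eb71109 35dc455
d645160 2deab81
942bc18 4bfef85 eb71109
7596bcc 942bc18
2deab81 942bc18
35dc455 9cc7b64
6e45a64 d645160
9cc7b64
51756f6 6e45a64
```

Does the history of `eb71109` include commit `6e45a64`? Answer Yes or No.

Ancestors of eb71109: {35dc455, 9cc7b64, eb71109}.
6e45a64 is not in that set, so it is not an ancestor of eb71109.

No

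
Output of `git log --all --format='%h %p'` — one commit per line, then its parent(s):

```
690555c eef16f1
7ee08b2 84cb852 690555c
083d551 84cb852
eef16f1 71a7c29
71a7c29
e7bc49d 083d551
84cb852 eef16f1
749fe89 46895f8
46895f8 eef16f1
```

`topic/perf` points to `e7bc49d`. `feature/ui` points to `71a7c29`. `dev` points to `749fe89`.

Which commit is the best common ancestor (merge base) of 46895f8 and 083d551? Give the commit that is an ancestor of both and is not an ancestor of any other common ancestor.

eef16f1

Ancestors of 46895f8: {46895f8, 71a7c29, eef16f1}.
Ancestors of 083d551: {083d551, 71a7c29, 84cb852, eef16f1}.
Common ancestors: {71a7c29, eef16f1}.
Among these, eef16f1 is not an ancestor of any other common ancestor — it is the merge base.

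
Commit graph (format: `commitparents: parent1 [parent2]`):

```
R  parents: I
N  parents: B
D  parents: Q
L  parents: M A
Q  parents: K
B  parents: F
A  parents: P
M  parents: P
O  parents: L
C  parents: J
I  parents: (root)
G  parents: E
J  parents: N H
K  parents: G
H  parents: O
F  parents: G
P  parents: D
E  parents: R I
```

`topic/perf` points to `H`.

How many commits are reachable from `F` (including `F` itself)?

5

Walking parent pointers from F: reachable set = {E, F, G, I, R}.
That is 5 commits.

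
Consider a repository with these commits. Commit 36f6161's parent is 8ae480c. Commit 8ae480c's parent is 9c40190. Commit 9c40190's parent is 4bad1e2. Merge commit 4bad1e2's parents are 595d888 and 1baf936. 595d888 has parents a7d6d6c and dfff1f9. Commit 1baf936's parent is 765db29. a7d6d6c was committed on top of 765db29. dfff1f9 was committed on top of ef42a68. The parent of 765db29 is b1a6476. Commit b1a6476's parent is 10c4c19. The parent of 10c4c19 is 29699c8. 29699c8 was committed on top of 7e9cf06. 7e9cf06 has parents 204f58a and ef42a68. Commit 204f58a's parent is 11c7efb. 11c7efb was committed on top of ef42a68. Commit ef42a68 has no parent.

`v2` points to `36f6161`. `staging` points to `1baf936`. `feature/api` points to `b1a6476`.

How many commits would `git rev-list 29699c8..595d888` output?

6

Reachable from 595d888: {10c4c19, 11c7efb, 204f58a, 29699c8, 595d888, 765db29, 7e9cf06, a7d6d6c, b1a6476, dfff1f9, ef42a68}.
Reachable from 29699c8: {11c7efb, 204f58a, 29699c8, 7e9cf06, ef42a68}.
In 595d888's history but not 29699c8's: {10c4c19, 595d888, 765db29, a7d6d6c, b1a6476, dfff1f9} — 6 commits.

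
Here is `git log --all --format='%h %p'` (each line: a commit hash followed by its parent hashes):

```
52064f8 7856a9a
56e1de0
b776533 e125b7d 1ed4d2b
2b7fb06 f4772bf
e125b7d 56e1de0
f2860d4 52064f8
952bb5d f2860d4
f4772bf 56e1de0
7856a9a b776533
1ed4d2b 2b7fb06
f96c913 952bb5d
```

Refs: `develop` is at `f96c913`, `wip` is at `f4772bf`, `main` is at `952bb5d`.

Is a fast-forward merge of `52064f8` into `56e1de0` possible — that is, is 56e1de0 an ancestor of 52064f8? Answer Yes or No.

A fast-forward from 56e1de0 to 52064f8 is possible iff 56e1de0 is an ancestor of 52064f8.
Ancestors of 52064f8: {1ed4d2b, 2b7fb06, 52064f8, 56e1de0, 7856a9a, b776533, e125b7d, f4772bf}.
56e1de0 is among them, so fast-forward is possible.

Yes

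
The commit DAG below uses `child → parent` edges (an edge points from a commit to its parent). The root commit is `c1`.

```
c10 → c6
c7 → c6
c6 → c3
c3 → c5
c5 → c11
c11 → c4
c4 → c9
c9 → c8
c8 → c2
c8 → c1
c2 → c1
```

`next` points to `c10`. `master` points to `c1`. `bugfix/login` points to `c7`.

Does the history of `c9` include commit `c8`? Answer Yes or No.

Ancestors of c9 (commits reachable by following parents): {c1, c2, c8, c9}.
c8 is in that set, so it is an ancestor of c9.

Yes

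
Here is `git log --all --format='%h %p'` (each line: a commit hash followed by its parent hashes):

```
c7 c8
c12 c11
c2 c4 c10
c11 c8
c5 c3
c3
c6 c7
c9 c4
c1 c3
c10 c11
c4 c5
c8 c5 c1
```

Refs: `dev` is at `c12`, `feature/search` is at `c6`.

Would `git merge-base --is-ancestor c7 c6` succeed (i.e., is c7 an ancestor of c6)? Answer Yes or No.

Ancestors of c6 (commits reachable by following parents): {c1, c3, c5, c6, c7, c8}.
c7 is in that set, so it is an ancestor of c6.

Yes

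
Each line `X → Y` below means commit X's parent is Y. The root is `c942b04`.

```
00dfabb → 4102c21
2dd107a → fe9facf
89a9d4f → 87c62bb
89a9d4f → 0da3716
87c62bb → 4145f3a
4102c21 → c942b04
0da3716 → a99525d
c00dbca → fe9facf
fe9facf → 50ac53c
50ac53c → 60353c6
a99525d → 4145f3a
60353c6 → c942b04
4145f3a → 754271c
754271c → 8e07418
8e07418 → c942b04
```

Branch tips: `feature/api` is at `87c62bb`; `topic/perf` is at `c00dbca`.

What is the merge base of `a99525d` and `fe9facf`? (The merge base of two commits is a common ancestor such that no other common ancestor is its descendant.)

c942b04

Ancestors of a99525d: {4145f3a, 754271c, 8e07418, a99525d, c942b04}.
Ancestors of fe9facf: {50ac53c, 60353c6, c942b04, fe9facf}.
Common ancestors: {c942b04}.
The only common ancestor is c942b04, so it is the merge base.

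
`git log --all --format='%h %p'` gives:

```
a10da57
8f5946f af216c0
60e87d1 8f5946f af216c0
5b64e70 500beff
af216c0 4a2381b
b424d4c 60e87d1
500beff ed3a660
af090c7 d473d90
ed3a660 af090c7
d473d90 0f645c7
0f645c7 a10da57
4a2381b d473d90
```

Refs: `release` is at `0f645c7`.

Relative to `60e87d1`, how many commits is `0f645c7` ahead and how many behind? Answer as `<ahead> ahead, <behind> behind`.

Reachable from 0f645c7: {0f645c7, a10da57}.
Reachable from 60e87d1: {0f645c7, 4a2381b, 60e87d1, 8f5946f, a10da57, af216c0, d473d90}.
Only in 0f645c7's history (ahead): {} — 0.
Only in 60e87d1's history (behind): {4a2381b, 60e87d1, 8f5946f, af216c0, d473d90} — 5.

0 ahead, 5 behind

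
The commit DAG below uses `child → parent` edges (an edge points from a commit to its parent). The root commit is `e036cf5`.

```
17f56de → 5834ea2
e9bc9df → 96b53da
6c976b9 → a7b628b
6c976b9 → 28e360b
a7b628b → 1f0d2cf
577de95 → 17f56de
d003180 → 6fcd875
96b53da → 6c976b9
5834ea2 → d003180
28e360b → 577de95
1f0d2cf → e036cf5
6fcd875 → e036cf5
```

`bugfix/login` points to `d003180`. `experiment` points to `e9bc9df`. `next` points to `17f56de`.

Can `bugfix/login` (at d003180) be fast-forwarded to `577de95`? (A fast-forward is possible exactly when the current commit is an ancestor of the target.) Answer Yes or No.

Yes

A fast-forward from d003180 to 577de95 is possible iff d003180 is an ancestor of 577de95.
Ancestors of 577de95: {17f56de, 577de95, 5834ea2, 6fcd875, d003180, e036cf5}.
d003180 is among them, so fast-forward is possible.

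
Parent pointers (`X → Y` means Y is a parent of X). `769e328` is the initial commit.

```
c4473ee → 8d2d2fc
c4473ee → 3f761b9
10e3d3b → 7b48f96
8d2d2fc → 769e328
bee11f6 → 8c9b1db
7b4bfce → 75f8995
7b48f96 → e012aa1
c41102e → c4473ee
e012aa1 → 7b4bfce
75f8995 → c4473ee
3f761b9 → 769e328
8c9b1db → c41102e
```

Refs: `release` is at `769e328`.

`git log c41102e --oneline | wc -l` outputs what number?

5

Walking parent pointers from c41102e: reachable set = {3f761b9, 769e328, 8d2d2fc, c41102e, c4473ee}.
That is 5 commits.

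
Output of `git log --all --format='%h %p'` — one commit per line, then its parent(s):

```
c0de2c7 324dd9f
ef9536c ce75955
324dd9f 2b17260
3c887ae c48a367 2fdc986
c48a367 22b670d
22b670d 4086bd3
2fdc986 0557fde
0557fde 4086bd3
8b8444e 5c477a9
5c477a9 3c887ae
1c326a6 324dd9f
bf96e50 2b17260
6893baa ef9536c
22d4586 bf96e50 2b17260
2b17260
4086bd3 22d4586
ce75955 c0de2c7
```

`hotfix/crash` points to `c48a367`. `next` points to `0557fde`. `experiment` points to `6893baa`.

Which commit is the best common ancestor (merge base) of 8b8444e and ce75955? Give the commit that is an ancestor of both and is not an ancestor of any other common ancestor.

Ancestors of 8b8444e: {0557fde, 22b670d, 22d4586, 2b17260, 2fdc986, 3c887ae, 4086bd3, 5c477a9, 8b8444e, bf96e50, c48a367}.
Ancestors of ce75955: {2b17260, 324dd9f, c0de2c7, ce75955}.
Common ancestors: {2b17260}.
The only common ancestor is 2b17260, so it is the merge base.

2b17260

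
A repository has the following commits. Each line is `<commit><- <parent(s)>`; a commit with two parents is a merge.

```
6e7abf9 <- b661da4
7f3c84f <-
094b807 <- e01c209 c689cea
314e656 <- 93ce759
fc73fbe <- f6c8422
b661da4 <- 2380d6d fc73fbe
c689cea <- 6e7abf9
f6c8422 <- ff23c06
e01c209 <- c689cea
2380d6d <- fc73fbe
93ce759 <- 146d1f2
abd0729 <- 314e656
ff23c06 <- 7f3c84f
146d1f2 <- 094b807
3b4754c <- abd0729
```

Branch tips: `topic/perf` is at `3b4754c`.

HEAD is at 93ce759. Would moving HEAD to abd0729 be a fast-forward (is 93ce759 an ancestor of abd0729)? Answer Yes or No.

Yes

A fast-forward from 93ce759 to abd0729 is possible iff 93ce759 is an ancestor of abd0729.
Ancestors of abd0729: {094b807, 146d1f2, 2380d6d, 314e656, 6e7abf9, 7f3c84f, 93ce759, abd0729, b661da4, c689cea, e01c209, f6c8422, fc73fbe, ff23c06}.
93ce759 is among them, so fast-forward is possible.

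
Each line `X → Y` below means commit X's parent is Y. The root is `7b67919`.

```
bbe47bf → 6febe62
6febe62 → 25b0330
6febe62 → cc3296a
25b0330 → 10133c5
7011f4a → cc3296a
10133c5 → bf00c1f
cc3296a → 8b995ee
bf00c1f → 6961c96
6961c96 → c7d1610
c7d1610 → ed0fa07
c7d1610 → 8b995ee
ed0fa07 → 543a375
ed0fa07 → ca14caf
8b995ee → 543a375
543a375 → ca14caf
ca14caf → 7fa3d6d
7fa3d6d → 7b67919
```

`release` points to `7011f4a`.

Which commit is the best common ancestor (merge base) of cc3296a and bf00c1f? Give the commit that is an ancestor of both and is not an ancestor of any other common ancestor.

Ancestors of cc3296a: {543a375, 7b67919, 7fa3d6d, 8b995ee, ca14caf, cc3296a}.
Ancestors of bf00c1f: {543a375, 6961c96, 7b67919, 7fa3d6d, 8b995ee, bf00c1f, c7d1610, ca14caf, ed0fa07}.
Common ancestors: {543a375, 7b67919, 7fa3d6d, 8b995ee, ca14caf}.
Among these, 8b995ee is not an ancestor of any other common ancestor — it is the merge base.

8b995ee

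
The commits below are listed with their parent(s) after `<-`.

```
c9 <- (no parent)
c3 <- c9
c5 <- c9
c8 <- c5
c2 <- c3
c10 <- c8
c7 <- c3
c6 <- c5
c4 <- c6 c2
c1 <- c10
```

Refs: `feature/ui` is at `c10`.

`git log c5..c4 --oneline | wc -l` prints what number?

4

Reachable from c4: {c2, c3, c4, c5, c6, c9}.
Reachable from c5: {c5, c9}.
In c4's history but not c5's: {c2, c3, c4, c6} — 4 commits.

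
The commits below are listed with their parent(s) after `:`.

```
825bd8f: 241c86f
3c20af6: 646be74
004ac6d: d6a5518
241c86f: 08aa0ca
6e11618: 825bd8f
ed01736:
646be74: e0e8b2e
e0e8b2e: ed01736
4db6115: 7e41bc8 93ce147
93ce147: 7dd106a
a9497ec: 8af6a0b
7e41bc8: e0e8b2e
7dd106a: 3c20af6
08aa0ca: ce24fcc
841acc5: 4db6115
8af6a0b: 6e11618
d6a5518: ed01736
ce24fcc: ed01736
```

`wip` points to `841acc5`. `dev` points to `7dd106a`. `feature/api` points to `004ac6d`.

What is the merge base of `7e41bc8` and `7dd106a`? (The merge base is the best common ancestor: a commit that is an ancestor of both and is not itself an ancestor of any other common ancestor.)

e0e8b2e

Ancestors of 7e41bc8: {7e41bc8, e0e8b2e, ed01736}.
Ancestors of 7dd106a: {3c20af6, 646be74, 7dd106a, e0e8b2e, ed01736}.
Common ancestors: {e0e8b2e, ed01736}.
Among these, e0e8b2e is not an ancestor of any other common ancestor — it is the merge base.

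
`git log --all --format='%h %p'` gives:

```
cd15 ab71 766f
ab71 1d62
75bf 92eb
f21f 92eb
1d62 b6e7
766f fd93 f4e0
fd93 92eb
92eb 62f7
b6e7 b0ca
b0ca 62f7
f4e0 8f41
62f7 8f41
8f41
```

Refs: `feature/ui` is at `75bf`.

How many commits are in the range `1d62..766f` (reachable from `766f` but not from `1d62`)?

Reachable from 766f: {62f7, 766f, 8f41, 92eb, f4e0, fd93}.
Reachable from 1d62: {1d62, 62f7, 8f41, b0ca, b6e7}.
In 766f's history but not 1d62's: {766f, 92eb, f4e0, fd93} — 4 commits.

4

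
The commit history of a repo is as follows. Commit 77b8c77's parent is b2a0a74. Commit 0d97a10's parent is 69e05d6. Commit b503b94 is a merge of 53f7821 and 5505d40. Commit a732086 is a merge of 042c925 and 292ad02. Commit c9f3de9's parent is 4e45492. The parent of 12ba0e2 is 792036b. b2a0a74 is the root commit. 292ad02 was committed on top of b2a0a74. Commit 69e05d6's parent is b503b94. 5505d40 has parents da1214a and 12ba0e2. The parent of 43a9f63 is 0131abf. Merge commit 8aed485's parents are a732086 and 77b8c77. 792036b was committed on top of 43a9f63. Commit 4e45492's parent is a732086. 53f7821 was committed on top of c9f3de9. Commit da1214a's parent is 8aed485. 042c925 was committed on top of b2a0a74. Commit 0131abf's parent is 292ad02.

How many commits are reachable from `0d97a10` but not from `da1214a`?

Reachable from 0d97a10: {0131abf, 042c925, 0d97a10, 12ba0e2, 292ad02, 43a9f63, 4e45492, 53f7821, 5505d40, 69e05d6, 77b8c77, 792036b, 8aed485, a732086, b2a0a74, b503b94, c9f3de9, da1214a}.
Reachable from da1214a: {042c925, 292ad02, 77b8c77, 8aed485, a732086, b2a0a74, da1214a}.
In 0d97a10's history but not da1214a's: {0131abf, 0d97a10, 12ba0e2, 43a9f63, 4e45492, 53f7821, 5505d40, 69e05d6, 792036b, b503b94, c9f3de9} — 11 commits.

11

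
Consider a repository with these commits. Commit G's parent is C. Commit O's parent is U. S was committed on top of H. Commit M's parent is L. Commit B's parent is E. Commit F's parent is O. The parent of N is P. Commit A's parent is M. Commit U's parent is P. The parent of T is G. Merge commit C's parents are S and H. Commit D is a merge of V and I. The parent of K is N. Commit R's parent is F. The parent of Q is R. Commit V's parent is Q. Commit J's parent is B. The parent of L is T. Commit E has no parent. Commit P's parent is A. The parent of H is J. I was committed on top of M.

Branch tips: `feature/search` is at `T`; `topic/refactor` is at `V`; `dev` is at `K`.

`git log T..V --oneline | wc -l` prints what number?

10

Reachable from V: {A, B, C, E, F, G, H, J, L, M, O, P, Q, R, S, T, U, V}.
Reachable from T: {B, C, E, G, H, J, S, T}.
In V's history but not T's: {A, F, L, M, O, P, Q, R, U, V} — 10 commits.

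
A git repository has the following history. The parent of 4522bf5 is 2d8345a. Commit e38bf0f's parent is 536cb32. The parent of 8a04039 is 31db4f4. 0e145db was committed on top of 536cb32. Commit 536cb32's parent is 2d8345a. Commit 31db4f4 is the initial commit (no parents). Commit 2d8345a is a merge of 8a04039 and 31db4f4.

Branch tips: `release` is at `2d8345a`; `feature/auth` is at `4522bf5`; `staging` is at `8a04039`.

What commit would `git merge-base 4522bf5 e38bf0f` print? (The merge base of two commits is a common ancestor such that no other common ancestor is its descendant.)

Ancestors of 4522bf5: {2d8345a, 31db4f4, 4522bf5, 8a04039}.
Ancestors of e38bf0f: {2d8345a, 31db4f4, 536cb32, 8a04039, e38bf0f}.
Common ancestors: {2d8345a, 31db4f4, 8a04039}.
Among these, 2d8345a is not an ancestor of any other common ancestor — it is the merge base.

2d8345a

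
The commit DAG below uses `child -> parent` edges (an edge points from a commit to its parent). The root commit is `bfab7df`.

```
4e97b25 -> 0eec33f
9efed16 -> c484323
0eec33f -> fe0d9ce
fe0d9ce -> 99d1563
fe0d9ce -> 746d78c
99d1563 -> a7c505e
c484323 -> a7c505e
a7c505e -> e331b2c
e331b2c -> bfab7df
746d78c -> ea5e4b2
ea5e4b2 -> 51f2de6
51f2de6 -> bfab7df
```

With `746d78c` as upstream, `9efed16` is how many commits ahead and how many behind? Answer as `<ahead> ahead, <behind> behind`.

4 ahead, 3 behind

Reachable from 9efed16: {9efed16, a7c505e, bfab7df, c484323, e331b2c}.
Reachable from 746d78c: {51f2de6, 746d78c, bfab7df, ea5e4b2}.
Only in 9efed16's history (ahead): {9efed16, a7c505e, c484323, e331b2c} — 4.
Only in 746d78c's history (behind): {51f2de6, 746d78c, ea5e4b2} — 3.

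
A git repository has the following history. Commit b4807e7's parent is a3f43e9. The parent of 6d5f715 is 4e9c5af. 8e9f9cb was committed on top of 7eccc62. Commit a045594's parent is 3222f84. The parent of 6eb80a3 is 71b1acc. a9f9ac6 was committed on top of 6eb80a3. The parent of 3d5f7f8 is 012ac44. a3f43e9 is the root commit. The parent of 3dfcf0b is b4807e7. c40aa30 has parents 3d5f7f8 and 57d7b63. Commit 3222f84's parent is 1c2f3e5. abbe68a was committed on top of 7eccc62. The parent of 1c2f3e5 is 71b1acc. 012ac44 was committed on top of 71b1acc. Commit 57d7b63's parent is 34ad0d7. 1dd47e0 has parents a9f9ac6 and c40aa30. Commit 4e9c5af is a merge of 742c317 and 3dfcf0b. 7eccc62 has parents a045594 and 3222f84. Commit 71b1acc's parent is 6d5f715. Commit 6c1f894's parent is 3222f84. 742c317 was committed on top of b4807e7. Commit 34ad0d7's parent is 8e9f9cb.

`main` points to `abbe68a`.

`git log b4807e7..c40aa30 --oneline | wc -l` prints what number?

15

Reachable from c40aa30: {012ac44, 1c2f3e5, 3222f84, 34ad0d7, 3d5f7f8, 3dfcf0b, 4e9c5af, 57d7b63, 6d5f715, 71b1acc, 742c317, 7eccc62, 8e9f9cb, a045594, a3f43e9, b4807e7, c40aa30}.
Reachable from b4807e7: {a3f43e9, b4807e7}.
In c40aa30's history but not b4807e7's: {012ac44, 1c2f3e5, 3222f84, 34ad0d7, 3d5f7f8, 3dfcf0b, 4e9c5af, 57d7b63, 6d5f715, 71b1acc, 742c317, 7eccc62, 8e9f9cb, a045594, c40aa30} — 15 commits.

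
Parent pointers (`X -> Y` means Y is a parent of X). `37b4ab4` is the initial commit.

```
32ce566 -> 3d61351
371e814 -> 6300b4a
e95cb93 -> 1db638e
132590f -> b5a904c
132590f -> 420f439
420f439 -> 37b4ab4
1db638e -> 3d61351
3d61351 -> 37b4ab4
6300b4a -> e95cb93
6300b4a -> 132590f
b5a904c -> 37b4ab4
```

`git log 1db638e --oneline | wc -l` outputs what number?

Walking parent pointers from 1db638e: reachable set = {1db638e, 37b4ab4, 3d61351}.
That is 3 commits.

3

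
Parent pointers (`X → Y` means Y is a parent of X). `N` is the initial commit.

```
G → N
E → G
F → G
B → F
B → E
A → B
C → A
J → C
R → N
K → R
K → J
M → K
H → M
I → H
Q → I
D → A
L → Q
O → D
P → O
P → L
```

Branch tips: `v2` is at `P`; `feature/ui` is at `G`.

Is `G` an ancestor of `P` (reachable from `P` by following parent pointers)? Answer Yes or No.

Ancestors of P (commits reachable by following parents): {A, B, C, D, E, F, G, H, I, J, K, L, M, N, O, P, Q, R}.
G is in that set, so it is an ancestor of P.

Yes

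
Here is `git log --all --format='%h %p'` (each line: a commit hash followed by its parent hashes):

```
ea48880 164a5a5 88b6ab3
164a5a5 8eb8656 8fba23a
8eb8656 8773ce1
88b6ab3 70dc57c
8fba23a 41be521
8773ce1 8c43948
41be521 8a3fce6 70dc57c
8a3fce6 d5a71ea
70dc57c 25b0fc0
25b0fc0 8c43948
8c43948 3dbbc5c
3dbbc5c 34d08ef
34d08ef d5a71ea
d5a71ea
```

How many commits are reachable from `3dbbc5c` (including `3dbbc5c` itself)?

3

Walking parent pointers from 3dbbc5c: reachable set = {34d08ef, 3dbbc5c, d5a71ea}.
That is 3 commits.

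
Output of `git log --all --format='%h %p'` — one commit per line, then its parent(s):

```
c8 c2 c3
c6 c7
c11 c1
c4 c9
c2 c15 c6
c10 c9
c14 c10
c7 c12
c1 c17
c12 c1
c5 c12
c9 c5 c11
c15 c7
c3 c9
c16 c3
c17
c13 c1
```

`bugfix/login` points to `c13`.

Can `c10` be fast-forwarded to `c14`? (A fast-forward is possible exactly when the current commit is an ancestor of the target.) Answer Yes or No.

Yes

A fast-forward from c10 to c14 is possible iff c10 is an ancestor of c14.
Ancestors of c14: {c1, c10, c11, c12, c14, c17, c5, c9}.
c10 is among them, so fast-forward is possible.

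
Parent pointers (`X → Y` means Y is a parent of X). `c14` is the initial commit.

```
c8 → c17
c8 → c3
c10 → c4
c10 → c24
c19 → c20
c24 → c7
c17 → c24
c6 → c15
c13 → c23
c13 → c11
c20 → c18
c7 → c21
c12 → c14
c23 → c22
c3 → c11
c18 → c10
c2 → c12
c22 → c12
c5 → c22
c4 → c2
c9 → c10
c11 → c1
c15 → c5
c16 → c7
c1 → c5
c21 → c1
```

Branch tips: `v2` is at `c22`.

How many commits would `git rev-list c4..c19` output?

10

Reachable from c19: {c1, c10, c12, c14, c18, c19, c2, c20, c21, c22, c24, c4, c5, c7}.
Reachable from c4: {c12, c14, c2, c4}.
In c19's history but not c4's: {c1, c10, c18, c19, c20, c21, c22, c24, c5, c7} — 10 commits.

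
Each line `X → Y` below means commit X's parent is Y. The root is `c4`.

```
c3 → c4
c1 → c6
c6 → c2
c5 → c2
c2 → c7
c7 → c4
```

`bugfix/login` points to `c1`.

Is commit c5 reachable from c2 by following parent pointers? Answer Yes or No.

Ancestors of c2: {c2, c4, c7}.
c5 is not in that set, so it is not an ancestor of c2.

No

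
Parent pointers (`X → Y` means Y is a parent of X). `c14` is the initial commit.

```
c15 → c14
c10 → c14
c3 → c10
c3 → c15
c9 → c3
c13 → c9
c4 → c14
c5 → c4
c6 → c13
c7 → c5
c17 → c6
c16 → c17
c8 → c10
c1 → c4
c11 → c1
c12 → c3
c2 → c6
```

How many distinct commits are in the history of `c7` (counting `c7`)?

Walking parent pointers from c7: reachable set = {c14, c4, c5, c7}.
That is 4 commits.

4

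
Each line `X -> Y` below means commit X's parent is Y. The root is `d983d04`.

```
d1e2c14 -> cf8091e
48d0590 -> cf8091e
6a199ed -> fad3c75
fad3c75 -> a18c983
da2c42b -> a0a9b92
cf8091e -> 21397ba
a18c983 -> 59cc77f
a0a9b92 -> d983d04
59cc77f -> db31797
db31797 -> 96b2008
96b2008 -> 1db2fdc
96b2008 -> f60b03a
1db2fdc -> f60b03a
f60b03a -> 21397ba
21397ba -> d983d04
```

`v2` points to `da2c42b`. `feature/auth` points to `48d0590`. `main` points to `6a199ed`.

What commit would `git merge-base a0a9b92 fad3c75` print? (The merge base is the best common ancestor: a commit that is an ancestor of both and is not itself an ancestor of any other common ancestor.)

Ancestors of a0a9b92: {a0a9b92, d983d04}.
Ancestors of fad3c75: {1db2fdc, 21397ba, 59cc77f, 96b2008, a18c983, d983d04, db31797, f60b03a, fad3c75}.
Common ancestors: {d983d04}.
The only common ancestor is d983d04, so it is the merge base.

d983d04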